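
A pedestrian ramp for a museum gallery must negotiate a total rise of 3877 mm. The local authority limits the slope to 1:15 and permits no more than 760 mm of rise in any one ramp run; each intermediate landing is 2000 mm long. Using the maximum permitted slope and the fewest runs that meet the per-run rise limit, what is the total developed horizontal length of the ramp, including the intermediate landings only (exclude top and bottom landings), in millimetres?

3877 / 760 = 5.10, so 6 ramp runs are needed. That means 5 intermediate landings.
Horizontal run for 3877 mm of rise at 1:15 is 3877 × 15 = 58155 mm.
5 intermediate landings contribute 5 × 2000 = 10000 mm.
Developed length = 58155 + 10000 = 68155 mm.

68155 mm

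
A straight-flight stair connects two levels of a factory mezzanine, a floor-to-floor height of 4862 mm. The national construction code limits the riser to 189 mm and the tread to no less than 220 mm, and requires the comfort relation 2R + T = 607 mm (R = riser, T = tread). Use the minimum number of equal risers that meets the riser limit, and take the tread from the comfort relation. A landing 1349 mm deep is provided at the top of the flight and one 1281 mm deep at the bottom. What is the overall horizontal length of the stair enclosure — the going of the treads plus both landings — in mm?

At most 189 each: 4862/189 = 25.72, giving 26 risers.
Each riser is 4862/26 = 187 mm (≤ 189 mm).
T = 607 − 2·187 = 233 mm, which satisfies the 220 mm minimum.
Treads = 26 − 1 = 25; going = 25 × 233 = 5825 mm.
Add landings: 5825 + 1349 + 1281 = 8455 mm.

8455 mm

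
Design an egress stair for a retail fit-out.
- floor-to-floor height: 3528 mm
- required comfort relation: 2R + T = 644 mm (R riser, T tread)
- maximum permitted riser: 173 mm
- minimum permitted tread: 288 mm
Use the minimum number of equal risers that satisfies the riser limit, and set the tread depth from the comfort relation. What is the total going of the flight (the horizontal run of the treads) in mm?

3528 / 173 = 20.393 → round up to 21 risers.
R = 3528 ÷ 21 = 168 mm.
Tread T = 644 − 2 × 168 = 308 mm (≥ 288 mm).
Going = (21 − 1) × 308 = 6160 mm.

6160 mm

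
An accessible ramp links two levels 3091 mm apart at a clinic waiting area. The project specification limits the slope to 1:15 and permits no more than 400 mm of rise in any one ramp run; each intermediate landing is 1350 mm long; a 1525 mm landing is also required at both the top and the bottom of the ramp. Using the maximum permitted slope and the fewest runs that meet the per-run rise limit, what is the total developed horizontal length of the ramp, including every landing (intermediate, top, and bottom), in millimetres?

58865 mm

3091 / 400 = 7.73, so 8 ramp runs are needed. That means 7 intermediate landings.
Horizontal run for 3091 mm of rise at 1:15 is 3091 × 15 = 46365 mm.
7 intermediate landings contribute 7 × 1350 = 9450 mm.
Top and bottom landings: 2 × 1525 = 3050 mm.
Total = 46365 + 9450 + 3050 = 58865 mm.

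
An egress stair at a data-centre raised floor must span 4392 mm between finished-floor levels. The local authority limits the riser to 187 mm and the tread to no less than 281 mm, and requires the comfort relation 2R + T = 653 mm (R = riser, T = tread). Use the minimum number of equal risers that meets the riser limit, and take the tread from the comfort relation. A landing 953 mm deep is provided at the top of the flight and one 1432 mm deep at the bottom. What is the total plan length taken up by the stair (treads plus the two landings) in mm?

8986 mm

At most 187 each: 4392/187 = 23.49, giving 24 risers.
Each riser is 4392/24 = 183 mm (≤ 187 mm).
Tread T = 653 − 2 × 183 = 287 mm (≥ 281 mm).
24 risers give 23 treads; going = 23 × 287 = 6601 mm.
Add landings: 6601 + 953 + 1432 = 8986 mm.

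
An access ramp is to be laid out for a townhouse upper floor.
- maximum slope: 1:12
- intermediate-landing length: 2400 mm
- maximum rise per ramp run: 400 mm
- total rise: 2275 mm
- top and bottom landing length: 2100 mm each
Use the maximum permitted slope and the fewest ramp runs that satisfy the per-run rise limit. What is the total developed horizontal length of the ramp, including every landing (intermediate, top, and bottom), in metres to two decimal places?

At most 400 each: 2275/400 = 5.69, giving 6 ramp runs. That means 5 intermediate landings.
Ramp run (horizontal) at 1:12: 2275 × 12 = 27300 mm.
5 intermediate landings contribute 5 × 2400 = 12000 mm.
Top and bottom landings: 2 × 2100 = 4200 mm.
Total = 27300 + 12000 + 4200 = 43500 mm.
= 43.50 m.

43.50 m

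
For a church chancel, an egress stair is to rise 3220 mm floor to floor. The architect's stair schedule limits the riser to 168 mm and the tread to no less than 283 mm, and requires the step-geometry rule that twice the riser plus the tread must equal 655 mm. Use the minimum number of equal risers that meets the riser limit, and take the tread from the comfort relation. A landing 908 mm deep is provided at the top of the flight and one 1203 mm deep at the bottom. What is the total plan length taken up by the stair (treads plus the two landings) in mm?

3220 / 168 = 19.167 → round up to 20 risers.
Riser R = 3220 / 20 = 161 mm, within the 168 mm limit.
T = 655 − 2·161 = 333 mm, which satisfies the 283 mm minimum.
Going = (20 − 1) × 333 = 6327 mm.
Enclosure = 6327 + 908 + 1203 = 8438 mm.

8438 mm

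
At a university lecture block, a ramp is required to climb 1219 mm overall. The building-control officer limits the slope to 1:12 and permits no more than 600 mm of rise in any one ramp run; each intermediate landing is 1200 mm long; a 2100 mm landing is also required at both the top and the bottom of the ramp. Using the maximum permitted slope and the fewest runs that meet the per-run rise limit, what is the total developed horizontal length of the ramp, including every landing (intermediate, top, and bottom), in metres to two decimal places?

1219 / 600 = 2.032 → round up to 3 ramp runs. That means 2 intermediate landings.
Horizontal run for 1219 mm of rise at 1:12 is 1219 × 12 = 14628 mm.
2 intermediate landings contribute 2 × 1200 = 2400 mm.
Top and bottom landings: 2 × 2100 = 4200 mm.
Total = 14628 + 2400 + 4200 = 21228 mm.
= 21.23 m.

21.23 m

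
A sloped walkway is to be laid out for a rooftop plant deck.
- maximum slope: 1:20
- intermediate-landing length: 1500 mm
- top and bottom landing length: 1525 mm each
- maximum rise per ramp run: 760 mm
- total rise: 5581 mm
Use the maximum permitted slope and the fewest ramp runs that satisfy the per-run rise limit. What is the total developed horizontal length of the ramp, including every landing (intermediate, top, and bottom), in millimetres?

5581 / 760 = 7.34, so 8 ramp runs are needed. That means 7 intermediate landings.
Horizontal run for 5581 mm of rise at 1:20 is 5581 × 20 = 111620 mm.
Intermediate landings: 7 × 1500 = 10500 mm.
Top and bottom landings: 2 × 1525 = 3050 mm.
Total = 111620 + 10500 + 3050 = 125170 mm.

125170 mm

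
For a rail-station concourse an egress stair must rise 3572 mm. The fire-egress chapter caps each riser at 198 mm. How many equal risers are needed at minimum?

3572 / 198 = 18.04, so 19 risers are needed.

19 risers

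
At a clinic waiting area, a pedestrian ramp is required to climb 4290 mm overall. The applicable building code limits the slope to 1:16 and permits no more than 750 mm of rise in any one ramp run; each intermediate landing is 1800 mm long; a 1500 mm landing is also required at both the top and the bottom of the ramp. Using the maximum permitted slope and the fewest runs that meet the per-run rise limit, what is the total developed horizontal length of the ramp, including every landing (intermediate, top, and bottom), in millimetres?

⌈4290/750⌉ = 6 ramp runs. That means 5 intermediate landings.
Horizontal run for 4290 mm of rise at 1:16 is 4290 × 16 = 68640 mm.
5 intermediate landings contribute 5 × 1800 = 9000 mm.
Top and bottom landings: 2 × 1500 = 3000 mm.
Total = 68640 + 9000 + 3000 = 80640 mm.

80640 mm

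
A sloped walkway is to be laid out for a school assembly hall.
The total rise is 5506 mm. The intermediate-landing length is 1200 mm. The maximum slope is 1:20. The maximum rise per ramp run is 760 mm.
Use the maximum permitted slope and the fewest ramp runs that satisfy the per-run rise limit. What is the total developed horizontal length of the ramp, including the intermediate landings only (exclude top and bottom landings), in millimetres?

118520 mm

At most 760 each: 5506/760 = 7.24, giving 8 ramp runs. That means 7 intermediate landings.
Ramp run (horizontal) at 1:20: 5506 × 20 = 110120 mm.
7 intermediate landings contribute 7 × 1200 = 8400 mm.
Total developed length = 110120 + 8400 = 118520 mm.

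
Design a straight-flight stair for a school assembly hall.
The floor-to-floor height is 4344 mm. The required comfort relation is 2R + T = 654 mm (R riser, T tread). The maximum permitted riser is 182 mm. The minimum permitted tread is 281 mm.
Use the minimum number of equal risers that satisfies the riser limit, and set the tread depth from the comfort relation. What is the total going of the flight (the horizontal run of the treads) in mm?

At most 182 each: 4344/182 = 23.87, giving 24 risers.
Riser R = 4344 / 24 = 181 mm, within the 182 mm limit.
T = 654 − 2·181 = 292 mm, which satisfies the 281 mm minimum.
24 risers give 23 treads; going = 23 × 292 = 6716 mm.

6716 mm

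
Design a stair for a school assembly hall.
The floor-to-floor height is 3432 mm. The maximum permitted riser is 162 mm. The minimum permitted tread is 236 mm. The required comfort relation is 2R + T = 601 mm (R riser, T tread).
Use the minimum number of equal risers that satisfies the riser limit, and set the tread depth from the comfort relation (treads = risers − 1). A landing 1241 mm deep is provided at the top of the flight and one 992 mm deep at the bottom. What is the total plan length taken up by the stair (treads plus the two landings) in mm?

3432 / 162 = 21.185 → round up to 22 risers.
Riser R = 3432 / 22 = 156 mm, within the 162 mm limit.
T = 601 − 2·156 = 289 mm, which satisfies the 236 mm minimum.
Treads = 22 − 1 = 21; going = 21 × 289 = 6069 mm.
Add landings: 6069 + 1241 + 992 = 8302 mm.

8302 mm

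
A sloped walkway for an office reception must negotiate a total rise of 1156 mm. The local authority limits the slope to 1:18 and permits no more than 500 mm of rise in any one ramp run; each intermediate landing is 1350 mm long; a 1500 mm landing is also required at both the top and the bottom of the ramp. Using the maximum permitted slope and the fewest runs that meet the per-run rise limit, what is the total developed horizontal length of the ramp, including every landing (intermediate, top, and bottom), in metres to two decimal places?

1156 / 500 = 2.312 → round up to 3 ramp runs. That means 2 intermediate landings.
Ramp run (horizontal) at 1:18: 1156 × 18 = 20808 mm.
2 intermediate landings contribute 2 × 1350 = 2700 mm.
Top and bottom landings: 2 × 1500 = 3000 mm.
Total = 20808 + 2700 + 3000 = 26508 mm.
= 26.51 m.

26.51 m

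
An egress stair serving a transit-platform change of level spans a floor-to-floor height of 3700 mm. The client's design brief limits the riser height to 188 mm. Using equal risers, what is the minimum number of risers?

At most 188 each: 3700/188 = 19.68, giving 20 risers.

20 risers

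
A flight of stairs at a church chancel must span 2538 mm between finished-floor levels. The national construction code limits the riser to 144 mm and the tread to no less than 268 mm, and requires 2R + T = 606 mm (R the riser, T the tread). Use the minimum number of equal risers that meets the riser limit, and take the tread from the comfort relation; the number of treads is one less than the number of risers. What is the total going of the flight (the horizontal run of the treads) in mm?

2538 / 144 = 17.62, so 18 risers are needed.
Riser R = 2538 / 18 = 141 mm, within the 144 mm limit.
From 2R + T = 606: T = 606 − 282 = 324 mm.
Going = (18 − 1) × 324 = 5508 mm.

5508 mm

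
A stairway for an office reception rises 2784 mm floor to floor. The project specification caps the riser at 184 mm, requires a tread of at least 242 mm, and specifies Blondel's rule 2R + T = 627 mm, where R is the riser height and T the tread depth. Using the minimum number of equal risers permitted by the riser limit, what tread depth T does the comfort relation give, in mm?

At most 184 each: 2784/184 = 15.13, giving 16 risers.
Each riser is 2784/16 = 174 mm (≤ 184 mm).
From 2R + T = 627: T = 627 − 348 = 279 mm.

279 mm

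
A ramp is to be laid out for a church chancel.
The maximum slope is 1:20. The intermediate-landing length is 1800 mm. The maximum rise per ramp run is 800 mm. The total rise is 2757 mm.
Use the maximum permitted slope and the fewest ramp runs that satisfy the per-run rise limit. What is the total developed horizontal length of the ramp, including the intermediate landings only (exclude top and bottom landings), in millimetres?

60540 mm

2757 / 800 = 3.45, so 4 ramp runs are needed. That means 3 intermediate landings.
Horizontal run for 2757 mm of rise at 1:20 is 2757 × 20 = 55140 mm.
Intermediate landings: 3 × 1800 = 5400 mm.
Developed length = 55140 + 5400 = 60540 mm.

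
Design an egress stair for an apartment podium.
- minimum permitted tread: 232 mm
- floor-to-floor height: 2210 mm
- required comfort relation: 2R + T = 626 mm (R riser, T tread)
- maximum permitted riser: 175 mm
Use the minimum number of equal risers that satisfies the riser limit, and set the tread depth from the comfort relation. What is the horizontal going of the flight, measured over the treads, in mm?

At most 175 each: 2210/175 = 12.63, giving 13 risers.
R = 2210 ÷ 13 = 170 mm.
T = 626 − 2·170 = 286 mm, which satisfies the 232 mm minimum.
Going = (13 − 1) × 286 = 3432 mm.

3432 mm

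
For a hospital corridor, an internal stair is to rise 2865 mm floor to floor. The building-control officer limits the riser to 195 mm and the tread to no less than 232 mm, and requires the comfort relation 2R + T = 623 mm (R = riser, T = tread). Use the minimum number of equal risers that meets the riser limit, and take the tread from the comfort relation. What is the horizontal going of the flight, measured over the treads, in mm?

2865 / 195 = 14.692 → round up to 15 risers.
Riser R = 2865 / 15 = 191 mm, within the 195 mm limit.
Tread T = 623 − 2 × 191 = 241 mm (≥ 232 mm).
Treads = 15 − 1 = 14; going = 14 × 241 = 3374 mm.

3374 mm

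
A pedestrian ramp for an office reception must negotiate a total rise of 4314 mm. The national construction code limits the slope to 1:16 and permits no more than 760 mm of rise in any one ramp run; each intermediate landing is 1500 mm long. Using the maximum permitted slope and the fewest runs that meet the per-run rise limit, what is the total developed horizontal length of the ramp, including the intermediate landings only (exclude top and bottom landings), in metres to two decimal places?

76.52 m

⌈4314/760⌉ = 6 ramp runs. That means 5 intermediate landings.
Ramp run (horizontal) at 1:16: 4314 × 16 = 69024 mm.
5 intermediate landings contribute 5 × 1500 = 7500 mm.
Developed length = 69024 + 7500 = 76524 mm.
= 76.52 m.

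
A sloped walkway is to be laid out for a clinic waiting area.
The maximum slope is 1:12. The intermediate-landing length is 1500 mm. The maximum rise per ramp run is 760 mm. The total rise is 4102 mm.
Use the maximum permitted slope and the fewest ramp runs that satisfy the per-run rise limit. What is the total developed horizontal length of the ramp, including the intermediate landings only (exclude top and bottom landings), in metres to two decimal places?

4102 / 760 = 5.40, so 6 ramp runs are needed. That means 5 intermediate landings.
Horizontal run for 4102 mm of rise at 1:12 is 4102 × 12 = 49224 mm.
Intermediate landings: 5 × 1500 = 7500 mm.
Total developed length = 49224 + 7500 = 56724 mm.
= 56.72 m.

56.72 m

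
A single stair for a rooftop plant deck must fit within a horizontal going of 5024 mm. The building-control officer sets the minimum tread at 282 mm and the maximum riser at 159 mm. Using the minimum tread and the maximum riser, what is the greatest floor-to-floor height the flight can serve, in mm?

2862 mm

Treads that fit: ⌊5024 / 282⌋ = 17.
Risers = treads + 1 = 18.
Maximum height = 18 × 159 = 2862 mm.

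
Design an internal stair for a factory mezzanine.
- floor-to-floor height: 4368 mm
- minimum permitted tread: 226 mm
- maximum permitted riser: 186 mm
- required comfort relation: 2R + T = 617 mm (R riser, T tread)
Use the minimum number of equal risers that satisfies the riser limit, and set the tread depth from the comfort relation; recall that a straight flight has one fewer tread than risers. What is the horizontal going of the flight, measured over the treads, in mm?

5819 mm

At most 186 each: 4368/186 = 23.48, giving 24 risers.
Riser R = 4368 / 24 = 182 mm, within the 186 mm limit.
Tread T = 617 − 2 × 182 = 253 mm (≥ 226 mm).
Going = (24 − 1) × 253 = 5819 mm.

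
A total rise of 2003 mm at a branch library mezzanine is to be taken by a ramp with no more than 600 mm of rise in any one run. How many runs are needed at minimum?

4 runs

2003 / 600 = 3.34, so 4 ramp runs are needed.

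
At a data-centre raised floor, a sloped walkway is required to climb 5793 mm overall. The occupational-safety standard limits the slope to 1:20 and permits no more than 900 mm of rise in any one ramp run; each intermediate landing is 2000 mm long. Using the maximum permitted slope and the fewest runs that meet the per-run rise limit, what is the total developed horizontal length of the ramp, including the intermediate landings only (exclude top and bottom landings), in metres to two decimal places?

127.86 m

5793 / 900 = 6.44, so 7 ramp runs are needed. That means 6 intermediate landings.
Horizontal run for 5793 mm of rise at 1:20 is 5793 × 20 = 115860 mm.
6 intermediate landings contribute 6 × 2000 = 12000 mm.
Developed length = 115860 + 12000 = 127860 mm.
= 127.86 m.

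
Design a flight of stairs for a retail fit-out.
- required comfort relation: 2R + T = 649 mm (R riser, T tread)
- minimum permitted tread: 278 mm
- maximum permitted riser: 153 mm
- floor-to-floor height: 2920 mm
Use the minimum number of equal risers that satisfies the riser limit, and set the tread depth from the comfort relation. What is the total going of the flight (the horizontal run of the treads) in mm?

6783 mm

At most 153 each: 2920/153 = 19.08, giving 20 risers.
R = 2920 ÷ 20 = 146 mm.
Tread T = 649 − 2 × 146 = 357 mm (≥ 278 mm).
Treads = 20 − 1 = 19; going = 19 × 357 = 6783 mm.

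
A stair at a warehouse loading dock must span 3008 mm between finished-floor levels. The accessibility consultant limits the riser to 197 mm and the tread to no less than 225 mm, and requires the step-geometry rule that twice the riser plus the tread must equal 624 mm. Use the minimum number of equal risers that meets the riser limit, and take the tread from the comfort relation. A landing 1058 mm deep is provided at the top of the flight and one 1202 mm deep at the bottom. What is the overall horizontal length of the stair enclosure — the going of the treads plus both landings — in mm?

5980 mm

3008 / 197 = 15.27, so 16 risers are needed.
Each riser is 3008/16 = 188 mm (≤ 197 mm).
From 2R + T = 624: T = 624 − 376 = 248 mm.
16 risers give 15 treads; going = 15 × 248 = 3720 mm.
Enclosure = 3720 + 1058 + 1202 = 5980 mm.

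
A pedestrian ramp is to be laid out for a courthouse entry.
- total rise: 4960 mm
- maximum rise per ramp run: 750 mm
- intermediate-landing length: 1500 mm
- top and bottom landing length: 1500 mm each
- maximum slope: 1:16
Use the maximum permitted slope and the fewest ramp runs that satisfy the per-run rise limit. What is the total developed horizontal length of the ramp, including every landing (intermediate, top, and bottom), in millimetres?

91360 mm

4960 / 750 = 6.613 → round up to 7 ramp runs. That means 6 intermediate landings.
Horizontal run for 4960 mm of rise at 1:16 is 4960 × 16 = 79360 mm.
6 intermediate landings contribute 6 × 1500 = 9000 mm.
Top and bottom landings: 2 × 1500 = 3000 mm.
Total = 79360 + 9000 + 3000 = 91360 mm.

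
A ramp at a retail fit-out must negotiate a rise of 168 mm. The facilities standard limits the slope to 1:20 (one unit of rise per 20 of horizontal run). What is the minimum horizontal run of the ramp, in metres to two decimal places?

Run = rise × 20 = 168 × 20 = 3360 mm.
3360 mm = 3.36 m.

3.36 m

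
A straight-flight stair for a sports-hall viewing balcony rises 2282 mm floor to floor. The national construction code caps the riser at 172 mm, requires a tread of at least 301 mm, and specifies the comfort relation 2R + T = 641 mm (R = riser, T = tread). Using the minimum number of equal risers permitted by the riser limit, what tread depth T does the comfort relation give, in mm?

315 mm

⌈2282/172⌉ = 14 risers.
Each riser is 2282/14 = 163 mm (≤ 172 mm).
Tread T = 641 − 2 × 163 = 315 mm (≥ 301 mm).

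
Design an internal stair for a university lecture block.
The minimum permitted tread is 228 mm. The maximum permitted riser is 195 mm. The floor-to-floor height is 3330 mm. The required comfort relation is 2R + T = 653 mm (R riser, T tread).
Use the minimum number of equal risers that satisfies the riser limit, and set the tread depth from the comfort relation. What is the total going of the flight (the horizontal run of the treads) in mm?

4811 mm

At most 195 each: 3330/195 = 17.08, giving 18 risers.
Each riser is 3330/18 = 185 mm (≤ 195 mm).
Tread T = 653 − 2 × 185 = 283 mm (≥ 228 mm).
Going = (18 − 1) × 283 = 4811 mm.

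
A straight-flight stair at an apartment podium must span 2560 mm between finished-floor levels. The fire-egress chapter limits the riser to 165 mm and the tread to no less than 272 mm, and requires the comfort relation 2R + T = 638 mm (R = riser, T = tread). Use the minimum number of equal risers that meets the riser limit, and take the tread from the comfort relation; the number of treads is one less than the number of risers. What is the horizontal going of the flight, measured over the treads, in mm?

2560 / 165 = 15.515 → round up to 16 risers.
Riser R = 2560 / 16 = 160 mm, within the 165 mm limit.
T = 638 − 2·160 = 318 mm, which satisfies the 272 mm minimum.
16 risers give 15 treads; going = 15 × 318 = 4770 mm.

4770 mm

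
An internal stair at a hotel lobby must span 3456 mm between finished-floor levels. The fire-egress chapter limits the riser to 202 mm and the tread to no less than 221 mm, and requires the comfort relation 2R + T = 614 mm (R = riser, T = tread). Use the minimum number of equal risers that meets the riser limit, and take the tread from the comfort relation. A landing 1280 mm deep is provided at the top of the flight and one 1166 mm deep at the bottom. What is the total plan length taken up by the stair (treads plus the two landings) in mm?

6356 mm

3456 / 202 = 17.11, so 18 risers are needed.
Riser R = 3456 / 18 = 192 mm, within the 202 mm limit.
From 2R + T = 614: T = 614 − 384 = 230 mm.
Treads = 18 − 1 = 17; going = 17 × 230 = 3910 mm.
Add landings: 3910 + 1280 + 1166 = 6356 mm.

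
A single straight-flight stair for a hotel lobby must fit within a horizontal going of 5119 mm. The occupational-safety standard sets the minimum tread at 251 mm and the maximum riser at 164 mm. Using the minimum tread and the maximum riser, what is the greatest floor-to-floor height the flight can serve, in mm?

Treads that fit: ⌊5119 / 251⌋ = 20.
Risers = treads + 1 = 21.
Maximum height = 21 × 164 = 3444 mm.

3444 mm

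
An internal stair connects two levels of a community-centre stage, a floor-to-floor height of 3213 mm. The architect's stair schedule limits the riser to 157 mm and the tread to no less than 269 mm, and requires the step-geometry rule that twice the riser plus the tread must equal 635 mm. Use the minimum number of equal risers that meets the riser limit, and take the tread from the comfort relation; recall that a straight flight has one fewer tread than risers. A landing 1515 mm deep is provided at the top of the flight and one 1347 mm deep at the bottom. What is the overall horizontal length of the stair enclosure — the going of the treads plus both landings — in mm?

9442 mm

⌈3213/157⌉ = 21 risers.
Riser R = 3213 / 21 = 153 mm, within the 157 mm limit.
Tread T = 635 − 2 × 153 = 329 mm (≥ 269 mm).
Going = (21 − 1) × 329 = 6580 mm.
Add landings: 6580 + 1515 + 1347 = 9442 mm.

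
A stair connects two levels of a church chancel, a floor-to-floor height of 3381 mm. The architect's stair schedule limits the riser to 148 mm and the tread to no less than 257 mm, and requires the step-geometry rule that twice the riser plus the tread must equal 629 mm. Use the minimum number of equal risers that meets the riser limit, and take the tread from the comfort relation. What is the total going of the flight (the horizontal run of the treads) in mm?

7370 mm

⌈3381/148⌉ = 23 risers.
Each riser is 3381/23 = 147 mm (≤ 148 mm).
Tread T = 629 − 2 × 147 = 335 mm (≥ 257 mm).
23 risers give 22 treads; going = 22 × 335 = 7370 mm.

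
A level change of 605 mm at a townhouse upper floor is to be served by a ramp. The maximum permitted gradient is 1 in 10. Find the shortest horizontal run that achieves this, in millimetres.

6050 mm

Run = rise × 10 = 605 × 10 = 6050 mm.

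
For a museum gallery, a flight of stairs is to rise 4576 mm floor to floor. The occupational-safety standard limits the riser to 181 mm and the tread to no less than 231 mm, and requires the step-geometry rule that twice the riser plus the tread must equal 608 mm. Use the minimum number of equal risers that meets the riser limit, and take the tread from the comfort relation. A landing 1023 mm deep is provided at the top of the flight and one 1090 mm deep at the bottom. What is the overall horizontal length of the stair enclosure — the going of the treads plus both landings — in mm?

At most 181 each: 4576/181 = 25.28, giving 26 risers.
Each riser is 4576/26 = 176 mm (≤ 181 mm).
From 2R + T = 608: T = 608 − 352 = 256 mm.
Going = (26 − 1) × 256 = 6400 mm.
Enclosure = 6400 + 1023 + 1090 = 8513 mm.

8513 mm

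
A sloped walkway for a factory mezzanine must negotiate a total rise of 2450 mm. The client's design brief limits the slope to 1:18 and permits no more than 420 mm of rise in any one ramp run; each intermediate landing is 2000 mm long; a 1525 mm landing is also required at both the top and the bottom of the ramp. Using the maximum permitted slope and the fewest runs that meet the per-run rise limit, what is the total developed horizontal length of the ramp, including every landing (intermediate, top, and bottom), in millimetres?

57150 mm

2450 / 420 = 5.833 → round up to 6 ramp runs. That means 5 intermediate landings.
Horizontal run for 2450 mm of rise at 1:18 is 2450 × 18 = 44100 mm.
5 intermediate landings contribute 5 × 2000 = 10000 mm.
Top and bottom landings: 2 × 1525 = 3050 mm.
Total = 44100 + 10000 + 3050 = 57150 mm.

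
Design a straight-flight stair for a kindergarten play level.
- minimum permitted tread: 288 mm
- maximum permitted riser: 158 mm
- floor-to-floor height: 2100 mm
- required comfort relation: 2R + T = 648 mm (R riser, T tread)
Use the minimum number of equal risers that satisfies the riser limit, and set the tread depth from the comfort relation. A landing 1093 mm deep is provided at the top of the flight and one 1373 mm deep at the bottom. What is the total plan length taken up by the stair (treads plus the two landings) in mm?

2100 / 158 = 13.29, so 14 risers are needed.
Each riser is 2100/14 = 150 mm (≤ 158 mm).
T = 648 − 2·150 = 348 mm, which satisfies the 288 mm minimum.
Going = (14 − 1) × 348 = 4524 mm.
Enclosure = 4524 + 1093 + 1373 = 6990 mm.

6990 mm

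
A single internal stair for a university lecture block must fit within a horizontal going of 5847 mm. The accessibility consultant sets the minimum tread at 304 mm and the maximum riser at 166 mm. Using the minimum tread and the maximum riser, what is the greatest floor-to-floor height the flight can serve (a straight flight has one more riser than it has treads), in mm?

Treads that fit: ⌊5847 / 304⌋ = 19.
Risers = treads + 1 = 20.
Maximum height = 20 × 166 = 3320 mm.

3320 mm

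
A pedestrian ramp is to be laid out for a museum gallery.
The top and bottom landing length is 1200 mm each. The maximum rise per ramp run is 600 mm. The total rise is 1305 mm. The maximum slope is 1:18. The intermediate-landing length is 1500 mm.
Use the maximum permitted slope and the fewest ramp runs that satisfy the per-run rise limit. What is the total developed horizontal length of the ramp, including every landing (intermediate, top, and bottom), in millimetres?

28890 mm

At most 600 each: 1305/600 = 2.17, giving 3 ramp runs. That means 2 intermediate landings.
Ramp run (horizontal) at 1:18: 1305 × 18 = 23490 mm.
Intermediate landings: 2 × 1500 = 3000 mm.
Top and bottom landings: 2 × 1200 = 2400 mm.
Total = 23490 + 3000 + 2400 = 28890 mm.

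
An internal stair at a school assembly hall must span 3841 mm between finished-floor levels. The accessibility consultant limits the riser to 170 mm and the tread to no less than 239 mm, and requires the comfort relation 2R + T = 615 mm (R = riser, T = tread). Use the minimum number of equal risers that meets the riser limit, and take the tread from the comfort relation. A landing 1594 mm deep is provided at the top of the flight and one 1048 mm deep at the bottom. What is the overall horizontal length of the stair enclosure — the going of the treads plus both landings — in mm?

8824 mm

3841 / 170 = 22.59, so 23 risers are needed.
R = 3841 ÷ 23 = 167 mm.
T = 615 − 2·167 = 281 mm, which satisfies the 239 mm minimum.
Going = (23 − 1) × 281 = 6182 mm.
Add landings: 6182 + 1594 + 1048 = 8824 mm.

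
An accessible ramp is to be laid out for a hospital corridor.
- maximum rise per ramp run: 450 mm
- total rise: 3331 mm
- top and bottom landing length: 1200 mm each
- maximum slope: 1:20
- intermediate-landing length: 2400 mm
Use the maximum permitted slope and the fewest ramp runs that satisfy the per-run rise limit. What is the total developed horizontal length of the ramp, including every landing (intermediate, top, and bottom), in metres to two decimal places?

85.82 m

At most 450 each: 3331/450 = 7.40, giving 8 ramp runs. That means 7 intermediate landings.
Horizontal run for 3331 mm of rise at 1:20 is 3331 × 20 = 66620 mm.
7 intermediate landings contribute 7 × 2400 = 16800 mm.
Top and bottom landings: 2 × 1200 = 2400 mm.
Total = 66620 + 16800 + 2400 = 85820 mm.
= 85.82 m.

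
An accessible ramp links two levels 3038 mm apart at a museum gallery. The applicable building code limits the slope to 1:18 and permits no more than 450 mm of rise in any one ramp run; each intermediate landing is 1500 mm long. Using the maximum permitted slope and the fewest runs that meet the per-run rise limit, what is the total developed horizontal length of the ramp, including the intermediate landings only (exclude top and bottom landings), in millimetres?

63684 mm

⌈3038/450⌉ = 7 ramp runs. That means 6 intermediate landings.
Horizontal run for 3038 mm of rise at 1:18 is 3038 × 18 = 54684 mm.
6 intermediate landings contribute 6 × 1500 = 9000 mm.
Developed length = 54684 + 9000 = 63684 mm.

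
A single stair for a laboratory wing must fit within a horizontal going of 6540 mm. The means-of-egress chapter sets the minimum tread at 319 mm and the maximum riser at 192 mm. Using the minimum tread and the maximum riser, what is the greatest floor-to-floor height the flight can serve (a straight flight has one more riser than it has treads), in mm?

6540 / 319 = 20.50, so 20 treads fit.
Risers = treads + 1 = 21.
Maximum height = 21 × 192 = 4032 mm.

4032 mm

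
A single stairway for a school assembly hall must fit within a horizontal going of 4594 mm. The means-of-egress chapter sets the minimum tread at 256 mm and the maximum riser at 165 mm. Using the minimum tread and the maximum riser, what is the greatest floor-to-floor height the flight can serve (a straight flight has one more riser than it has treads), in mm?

2970 mm

Treads that fit: ⌊4594 / 256⌋ = 17.
Risers = treads + 1 = 18.
Maximum height = 18 × 165 = 2970 mm.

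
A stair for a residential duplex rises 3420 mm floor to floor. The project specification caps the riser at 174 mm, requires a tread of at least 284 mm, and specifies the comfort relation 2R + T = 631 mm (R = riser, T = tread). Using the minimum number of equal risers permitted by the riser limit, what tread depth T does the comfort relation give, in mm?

289 mm

At most 174 each: 3420/174 = 19.66, giving 20 risers.
Riser R = 3420 / 20 = 171 mm, within the 174 mm limit.
From 2R + T = 631: T = 631 − 342 = 289 mm.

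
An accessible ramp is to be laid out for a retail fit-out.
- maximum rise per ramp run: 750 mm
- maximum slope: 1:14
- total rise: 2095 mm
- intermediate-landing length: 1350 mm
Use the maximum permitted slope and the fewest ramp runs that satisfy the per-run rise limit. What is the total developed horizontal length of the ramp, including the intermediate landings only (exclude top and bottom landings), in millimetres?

32030 mm

⌈2095/750⌉ = 3 ramp runs. That means 2 intermediate landings.
Horizontal run for 2095 mm of rise at 1:14 is 2095 × 14 = 29330 mm.
2 intermediate landings contribute 2 × 1350 = 2700 mm.
Developed length = 29330 + 2700 = 32030 mm.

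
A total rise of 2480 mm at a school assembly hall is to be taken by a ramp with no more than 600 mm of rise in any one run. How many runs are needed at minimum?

5 runs

At most 600 each: 2480/600 = 4.13, giving 5 ramp runs.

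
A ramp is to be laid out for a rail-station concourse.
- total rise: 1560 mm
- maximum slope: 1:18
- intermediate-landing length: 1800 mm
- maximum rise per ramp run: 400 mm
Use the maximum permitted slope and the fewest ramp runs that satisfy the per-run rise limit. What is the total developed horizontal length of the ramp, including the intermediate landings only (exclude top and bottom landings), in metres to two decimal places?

33.48 m

⌈1560/400⌉ = 4 ramp runs. That means 3 intermediate landings.
Ramp run (horizontal) at 1:18: 1560 × 18 = 28080 mm.
3 intermediate landings contribute 3 × 1800 = 5400 mm.
Total developed length = 28080 + 5400 = 33480 mm.
= 33.48 m.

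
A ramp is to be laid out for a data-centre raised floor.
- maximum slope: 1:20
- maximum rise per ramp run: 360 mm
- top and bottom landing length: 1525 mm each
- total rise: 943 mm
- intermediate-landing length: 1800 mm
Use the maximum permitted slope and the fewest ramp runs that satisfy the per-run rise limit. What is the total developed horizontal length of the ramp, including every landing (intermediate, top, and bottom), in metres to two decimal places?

25.51 m

At most 360 each: 943/360 = 2.62, giving 3 ramp runs. That means 2 intermediate landings.
Ramp run (horizontal) at 1:20: 943 × 20 = 18860 mm.
2 intermediate landings contribute 2 × 1800 = 3600 mm.
Top and bottom landings: 2 × 1525 = 3050 mm.
Total = 18860 + 3600 + 3050 = 25510 mm.
= 25.51 m.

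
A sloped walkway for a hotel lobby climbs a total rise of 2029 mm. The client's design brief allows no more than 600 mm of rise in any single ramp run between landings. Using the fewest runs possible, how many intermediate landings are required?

At most 600 each: 2029/600 = 3.38, giving 4 ramp runs.
4 runs are separated by 3 intermediate landings.

3 intermediate landings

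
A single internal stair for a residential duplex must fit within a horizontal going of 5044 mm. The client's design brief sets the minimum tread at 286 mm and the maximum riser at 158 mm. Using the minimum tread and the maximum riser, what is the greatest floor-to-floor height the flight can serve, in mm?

2844 mm

Treads that fit: ⌊5044 / 286⌋ = 17.
Risers = treads + 1 = 18.
Maximum height = 18 × 158 = 2844 mm.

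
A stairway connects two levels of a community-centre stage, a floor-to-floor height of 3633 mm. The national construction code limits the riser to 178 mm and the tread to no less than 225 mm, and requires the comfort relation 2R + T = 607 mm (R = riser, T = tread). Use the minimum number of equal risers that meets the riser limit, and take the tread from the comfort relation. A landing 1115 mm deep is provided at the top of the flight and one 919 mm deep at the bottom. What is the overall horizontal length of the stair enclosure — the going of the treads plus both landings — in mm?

7254 mm

3633 / 178 = 20.410 → round up to 21 risers.
R = 3633 ÷ 21 = 173 mm.
T = 607 − 2·173 = 261 mm, which satisfies the 225 mm minimum.
Treads = 21 − 1 = 20; going = 20 × 261 = 5220 mm.
Enclosure = 5220 + 1115 + 919 = 7254 mm.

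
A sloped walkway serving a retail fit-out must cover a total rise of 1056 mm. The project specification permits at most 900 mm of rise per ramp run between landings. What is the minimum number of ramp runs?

1056 / 900 = 1.173 → round up to 2 ramp runs.

2 runs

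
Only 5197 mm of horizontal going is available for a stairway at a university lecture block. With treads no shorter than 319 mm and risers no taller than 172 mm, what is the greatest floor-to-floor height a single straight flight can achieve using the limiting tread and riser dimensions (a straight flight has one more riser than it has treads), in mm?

5197 / 319 = 16.29, so 16 treads fit.
Risers = treads + 1 = 17.
Maximum height = 17 × 172 = 2924 mm.

2924 mm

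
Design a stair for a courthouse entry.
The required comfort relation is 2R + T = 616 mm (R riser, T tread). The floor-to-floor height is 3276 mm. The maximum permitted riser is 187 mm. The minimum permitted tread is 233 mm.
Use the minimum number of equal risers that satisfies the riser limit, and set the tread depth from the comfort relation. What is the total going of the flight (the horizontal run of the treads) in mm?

3276 / 187 = 17.519 → round up to 18 risers.
Each riser is 3276/18 = 182 mm (≤ 187 mm).
T = 616 − 2·182 = 252 mm, which satisfies the 233 mm minimum.
18 risers give 17 treads; going = 17 × 252 = 4284 mm.

4284 mm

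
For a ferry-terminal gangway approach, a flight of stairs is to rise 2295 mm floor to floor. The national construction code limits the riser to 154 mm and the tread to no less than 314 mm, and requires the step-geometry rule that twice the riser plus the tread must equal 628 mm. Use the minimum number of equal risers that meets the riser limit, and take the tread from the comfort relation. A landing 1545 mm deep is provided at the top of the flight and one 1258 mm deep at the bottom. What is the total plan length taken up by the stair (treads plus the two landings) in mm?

2295 / 154 = 14.903 → round up to 15 risers.
Riser R = 2295 / 15 = 153 mm, within the 154 mm limit.
T = 628 − 2·153 = 322 mm, which satisfies the 314 mm minimum.
15 risers give 14 treads; going = 14 × 322 = 4508 mm.
Enclosure = 4508 + 1545 + 1258 = 7311 mm.

7311 mm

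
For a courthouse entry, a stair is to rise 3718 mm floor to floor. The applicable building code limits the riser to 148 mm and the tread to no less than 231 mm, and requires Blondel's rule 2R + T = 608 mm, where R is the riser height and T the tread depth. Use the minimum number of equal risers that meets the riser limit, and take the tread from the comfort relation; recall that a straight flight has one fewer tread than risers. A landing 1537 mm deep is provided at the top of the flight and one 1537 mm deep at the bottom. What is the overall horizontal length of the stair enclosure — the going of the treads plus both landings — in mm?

At most 148 each: 3718/148 = 25.12, giving 26 risers.
Riser R = 3718 / 26 = 143 mm, within the 148 mm limit.
T = 608 − 2·143 = 322 mm, which satisfies the 231 mm minimum.
Going = (26 − 1) × 322 = 8050 mm.
Add landings: 8050 + 1537 + 1537 = 11124 mm.

11124 mm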